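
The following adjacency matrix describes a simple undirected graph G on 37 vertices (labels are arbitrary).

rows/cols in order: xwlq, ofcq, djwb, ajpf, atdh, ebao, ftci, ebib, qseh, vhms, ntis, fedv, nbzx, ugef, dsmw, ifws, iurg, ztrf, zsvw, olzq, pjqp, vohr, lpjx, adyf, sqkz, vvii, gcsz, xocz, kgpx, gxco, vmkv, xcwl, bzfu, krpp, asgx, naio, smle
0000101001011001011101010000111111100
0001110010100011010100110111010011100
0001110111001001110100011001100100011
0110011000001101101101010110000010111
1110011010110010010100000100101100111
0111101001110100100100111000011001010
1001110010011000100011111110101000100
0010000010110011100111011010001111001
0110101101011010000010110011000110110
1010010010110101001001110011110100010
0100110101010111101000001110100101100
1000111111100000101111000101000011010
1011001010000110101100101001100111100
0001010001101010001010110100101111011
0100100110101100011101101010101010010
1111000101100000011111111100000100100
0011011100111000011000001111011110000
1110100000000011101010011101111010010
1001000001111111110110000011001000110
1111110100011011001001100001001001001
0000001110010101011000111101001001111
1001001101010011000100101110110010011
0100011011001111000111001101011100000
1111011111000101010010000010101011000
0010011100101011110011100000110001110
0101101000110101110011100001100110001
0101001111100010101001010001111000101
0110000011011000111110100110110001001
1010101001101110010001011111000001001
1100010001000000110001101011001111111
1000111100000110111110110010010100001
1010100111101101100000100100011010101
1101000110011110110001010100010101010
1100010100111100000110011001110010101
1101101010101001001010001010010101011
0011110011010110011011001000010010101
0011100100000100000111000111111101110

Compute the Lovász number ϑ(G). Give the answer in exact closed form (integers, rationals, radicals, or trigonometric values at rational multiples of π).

sqrt(37)

N(nbzx) = {xwlq, djwb, ajpf, ftci, qseh, ugef, dsmw, iurg, zsvw, olzq, lpjx, sqkz, xocz, kgpx, xcwl, bzfu, krpp, asgx}, |N(nbzx)| = 18.
deg(krpp) = 18; N(krpp) = {xwlq, ofcq, ebao, ebib, ntis, fedv, nbzx, ugef, olzq, pjqp, adyf, sqkz, xocz, kgpx, gxco, bzfu, asgx, smle}.
deg(zsvw) = 18; N(zsvw) = {xwlq, ajpf, vhms, ntis, fedv, nbzx, ugef, dsmw, ifws, iurg, ztrf, olzq, pjqp, gcsz, xocz, vmkv, asgx, naio}.
deg(vvii) = 18; N(vvii) = {ofcq, ajpf, atdh, ftci, ntis, fedv, ugef, ifws, iurg, ztrf, pjqp, vohr, lpjx, xocz, kgpx, xcwl, bzfu, smle}.
18-regular, N=37; strongly regular (37,18,8,9).
spec(A) ≈ [18.0, 2.541, -3.541] (distinct, 3 d.p.).
Lovász (edge-transitive): ϑ = −37·(-sqrt(37)/2 - 1/2)/((18)−(-sqrt(37)/2 - 1/2)) = sqrt(37).
ϑ(G) ≈ 6.082762530.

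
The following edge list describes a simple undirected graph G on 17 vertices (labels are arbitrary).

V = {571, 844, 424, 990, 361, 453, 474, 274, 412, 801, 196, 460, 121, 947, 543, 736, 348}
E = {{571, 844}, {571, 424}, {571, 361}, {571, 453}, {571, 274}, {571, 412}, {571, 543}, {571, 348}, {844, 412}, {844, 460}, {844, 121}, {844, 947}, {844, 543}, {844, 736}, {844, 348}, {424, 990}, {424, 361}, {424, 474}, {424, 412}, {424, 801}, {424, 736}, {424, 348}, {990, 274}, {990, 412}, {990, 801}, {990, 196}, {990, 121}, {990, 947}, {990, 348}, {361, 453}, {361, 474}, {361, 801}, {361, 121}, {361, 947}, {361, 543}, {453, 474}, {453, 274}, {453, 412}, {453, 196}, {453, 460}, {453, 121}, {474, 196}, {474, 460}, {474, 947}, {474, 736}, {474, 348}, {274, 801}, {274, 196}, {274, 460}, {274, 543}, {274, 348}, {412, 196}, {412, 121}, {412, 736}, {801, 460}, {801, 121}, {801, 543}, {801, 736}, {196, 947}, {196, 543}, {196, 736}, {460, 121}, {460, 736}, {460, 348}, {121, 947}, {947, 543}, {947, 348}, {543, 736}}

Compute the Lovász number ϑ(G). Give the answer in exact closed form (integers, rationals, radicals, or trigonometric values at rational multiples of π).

N(348) = {571, 844, 424, 990, 474, 274, 460, 947}, |N(348)| = 8.
N(844) = {571, 412, 460, 121, 947, 543, 736, 348}, |N(844)| = 8.
N(990) = {424, 274, 412, 801, 196, 121, 947, 348}, |N(990)| = 8.
deg(424) = 8; N(424) = {571, 990, 361, 474, 412, 801, 736, 348}.
Every vertex has degree 8 (N=17); Paley(17): SR with (k,λ,μ)=(8,3,4).
The 3 distinct eigenvalues: [8.0, 1.56155, -2.56155].
ϑ = −N·λ_min/(λ_max−λ_min) = −17·(-sqrt(17)/2 - 1/2)/(8−(-sqrt(17)/2 - 1/2)) = sqrt(17).
≈ 4.1231 (to 4 d.p.).

sqrt(17)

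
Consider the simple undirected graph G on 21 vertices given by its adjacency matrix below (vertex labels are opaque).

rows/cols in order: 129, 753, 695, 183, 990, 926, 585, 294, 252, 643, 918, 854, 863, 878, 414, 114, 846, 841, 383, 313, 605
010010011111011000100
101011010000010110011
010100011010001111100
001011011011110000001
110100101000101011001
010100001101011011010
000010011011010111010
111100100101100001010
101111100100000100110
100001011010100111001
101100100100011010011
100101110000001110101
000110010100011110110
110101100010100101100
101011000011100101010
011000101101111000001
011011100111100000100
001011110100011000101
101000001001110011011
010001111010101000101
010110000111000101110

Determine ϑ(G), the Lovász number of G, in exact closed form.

Vertex 918 has 10 neighbors: 129, 695, 183, 585, 643, 878, 414, 846, 313, 605.
deg(313) = 10; N(313) = {753, 926, 585, 294, 252, 918, 863, 414, 383, 605}.
N(294) = {129, 753, 695, 183, 585, 643, 854, 863, 841, 313}, |N(294)| = 10.
N(926) = {753, 183, 252, 643, 854, 878, 414, 846, 841, 313}, |N(926)| = 10.
deg(v) = 10 for all v (|V|=21); this is K(7,2), the Kneser graph.
The 3 distinct eigenvalues: [10.0, 1.0, -4.0].
With N=21: ϑ(G) = 21·(-1*(-4))/(10−(-4)) = 6.
= 6.00000… (decimal).

6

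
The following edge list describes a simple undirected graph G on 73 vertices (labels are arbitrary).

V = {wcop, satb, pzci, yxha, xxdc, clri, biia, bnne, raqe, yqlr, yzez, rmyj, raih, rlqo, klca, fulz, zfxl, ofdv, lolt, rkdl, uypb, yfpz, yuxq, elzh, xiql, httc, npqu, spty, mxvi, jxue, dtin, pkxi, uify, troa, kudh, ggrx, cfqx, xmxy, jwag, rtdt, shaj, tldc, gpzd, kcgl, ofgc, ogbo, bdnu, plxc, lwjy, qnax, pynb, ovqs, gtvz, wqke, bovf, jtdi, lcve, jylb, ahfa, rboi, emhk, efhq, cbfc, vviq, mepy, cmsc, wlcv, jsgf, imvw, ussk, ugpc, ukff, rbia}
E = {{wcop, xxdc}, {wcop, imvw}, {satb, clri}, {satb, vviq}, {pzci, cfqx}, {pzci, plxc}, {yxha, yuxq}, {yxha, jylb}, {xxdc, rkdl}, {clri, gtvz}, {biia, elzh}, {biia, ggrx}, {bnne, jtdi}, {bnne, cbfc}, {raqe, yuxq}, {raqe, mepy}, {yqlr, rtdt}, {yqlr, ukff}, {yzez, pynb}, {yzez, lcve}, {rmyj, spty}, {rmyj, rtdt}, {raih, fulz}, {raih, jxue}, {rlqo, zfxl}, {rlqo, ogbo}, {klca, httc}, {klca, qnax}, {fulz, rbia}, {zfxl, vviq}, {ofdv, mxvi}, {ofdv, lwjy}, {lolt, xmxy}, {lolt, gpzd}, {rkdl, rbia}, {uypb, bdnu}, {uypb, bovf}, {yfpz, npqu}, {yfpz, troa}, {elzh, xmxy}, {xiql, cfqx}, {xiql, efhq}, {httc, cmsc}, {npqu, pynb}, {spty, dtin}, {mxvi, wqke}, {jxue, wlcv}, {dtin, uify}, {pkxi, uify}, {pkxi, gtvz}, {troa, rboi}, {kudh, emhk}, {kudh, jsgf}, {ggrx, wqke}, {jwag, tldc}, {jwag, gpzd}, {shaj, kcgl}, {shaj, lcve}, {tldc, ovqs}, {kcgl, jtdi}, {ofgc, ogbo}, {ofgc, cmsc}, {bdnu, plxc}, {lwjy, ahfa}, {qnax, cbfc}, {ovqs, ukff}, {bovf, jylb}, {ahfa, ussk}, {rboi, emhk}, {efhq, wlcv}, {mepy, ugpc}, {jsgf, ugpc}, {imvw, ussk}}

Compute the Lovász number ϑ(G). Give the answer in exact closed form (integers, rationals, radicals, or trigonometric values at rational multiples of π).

73*cos(pi/73)/(cos(pi/73) + 1)

Vertex ofgc has 2 neighbors: ogbo, cmsc.
Vertex zfxl has 2 neighbors: rlqo, vviq.
Vertex lolt has 2 neighbors: xmxy, gpzd.
deg(cmsc) = 2; N(cmsc) = {httc, ofgc}.
Regular of degree 2 on 73 vertices: a single 73-cycle (edge-transitive).
A has 37 distinct eigenvalues ≈ [2.0, 1.993, 1.97, 1.934, 1.883, 1.818, 1.739, 1.648, 1.544, 1.429, 1.304, 1.169, 1.025, 0.873, 0.715, 0.552, 0.385, 0.215, 0.043, -0.129, -0.3, -0.469, -0.634, -0.795, -0.95, -1.098, -1.237, -1.368, -1.488, -1.598, -1.695, -1.78, -1.852, -1.91, -1.954, -1.983, -1.998].
With N=73: ϑ(G) = 73·(-(-1)*2*cos(pi/73))/(2−(-2*cos(pi/73))) = 73*cos(pi/73)/(cos(pi/73) + 1).
Numerically 36.48309.
36 ≤ 73*cos(pi/73)/(cos(pi/73) + 1) ≤ 37: both strict.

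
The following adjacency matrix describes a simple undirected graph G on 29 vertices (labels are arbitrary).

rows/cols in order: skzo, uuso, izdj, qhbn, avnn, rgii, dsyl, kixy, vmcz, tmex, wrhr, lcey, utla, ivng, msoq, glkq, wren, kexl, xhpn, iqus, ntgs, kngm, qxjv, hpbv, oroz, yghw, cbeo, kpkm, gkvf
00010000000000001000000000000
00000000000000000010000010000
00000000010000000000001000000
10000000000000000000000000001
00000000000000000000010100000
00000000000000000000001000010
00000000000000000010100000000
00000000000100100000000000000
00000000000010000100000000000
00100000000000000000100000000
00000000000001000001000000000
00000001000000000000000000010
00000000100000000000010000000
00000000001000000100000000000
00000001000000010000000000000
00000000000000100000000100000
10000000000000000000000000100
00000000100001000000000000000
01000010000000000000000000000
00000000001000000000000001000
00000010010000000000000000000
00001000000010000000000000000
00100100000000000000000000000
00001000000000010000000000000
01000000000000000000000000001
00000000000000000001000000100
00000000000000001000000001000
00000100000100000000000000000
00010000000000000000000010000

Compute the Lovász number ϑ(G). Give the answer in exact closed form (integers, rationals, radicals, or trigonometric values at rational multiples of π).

deg(hpbv) = 2; N(hpbv) = {avnn, glkq}.
deg(yghw) = 2; N(yghw) = {iqus, cbeo}.
Vertex lcey has 2 neighbors: kixy, kpkm.
Vertex dsyl has 2 neighbors: xhpn, ntgs.
29-vertex 2-regular graph: this is C_{29}, the 29-cycle.
A has 15 distinct eigenvalues ≈ [2.0, 1.953241, 1.815151, 1.592186, 1.294773, 0.936817, 0.535057, 0.108278, -0.323564, -0.740276, -1.122374, -1.451991, -1.713714, -1.895306, -1.988276].
Lovász (edge-transitive): ϑ = −29·(-2*cos(pi/29))/((2)−(-2*cos(pi/29))) = 29*cos(pi/29)/(cos(pi/29) + 1).
ϑ(G) ≈ 14.457375255.
Check 14 ≤ 29*cos(pi/29)/(cos(pi/29) + 1) ≤ 15: both strict.

29*cos(pi/29)/(cos(pi/29) + 1)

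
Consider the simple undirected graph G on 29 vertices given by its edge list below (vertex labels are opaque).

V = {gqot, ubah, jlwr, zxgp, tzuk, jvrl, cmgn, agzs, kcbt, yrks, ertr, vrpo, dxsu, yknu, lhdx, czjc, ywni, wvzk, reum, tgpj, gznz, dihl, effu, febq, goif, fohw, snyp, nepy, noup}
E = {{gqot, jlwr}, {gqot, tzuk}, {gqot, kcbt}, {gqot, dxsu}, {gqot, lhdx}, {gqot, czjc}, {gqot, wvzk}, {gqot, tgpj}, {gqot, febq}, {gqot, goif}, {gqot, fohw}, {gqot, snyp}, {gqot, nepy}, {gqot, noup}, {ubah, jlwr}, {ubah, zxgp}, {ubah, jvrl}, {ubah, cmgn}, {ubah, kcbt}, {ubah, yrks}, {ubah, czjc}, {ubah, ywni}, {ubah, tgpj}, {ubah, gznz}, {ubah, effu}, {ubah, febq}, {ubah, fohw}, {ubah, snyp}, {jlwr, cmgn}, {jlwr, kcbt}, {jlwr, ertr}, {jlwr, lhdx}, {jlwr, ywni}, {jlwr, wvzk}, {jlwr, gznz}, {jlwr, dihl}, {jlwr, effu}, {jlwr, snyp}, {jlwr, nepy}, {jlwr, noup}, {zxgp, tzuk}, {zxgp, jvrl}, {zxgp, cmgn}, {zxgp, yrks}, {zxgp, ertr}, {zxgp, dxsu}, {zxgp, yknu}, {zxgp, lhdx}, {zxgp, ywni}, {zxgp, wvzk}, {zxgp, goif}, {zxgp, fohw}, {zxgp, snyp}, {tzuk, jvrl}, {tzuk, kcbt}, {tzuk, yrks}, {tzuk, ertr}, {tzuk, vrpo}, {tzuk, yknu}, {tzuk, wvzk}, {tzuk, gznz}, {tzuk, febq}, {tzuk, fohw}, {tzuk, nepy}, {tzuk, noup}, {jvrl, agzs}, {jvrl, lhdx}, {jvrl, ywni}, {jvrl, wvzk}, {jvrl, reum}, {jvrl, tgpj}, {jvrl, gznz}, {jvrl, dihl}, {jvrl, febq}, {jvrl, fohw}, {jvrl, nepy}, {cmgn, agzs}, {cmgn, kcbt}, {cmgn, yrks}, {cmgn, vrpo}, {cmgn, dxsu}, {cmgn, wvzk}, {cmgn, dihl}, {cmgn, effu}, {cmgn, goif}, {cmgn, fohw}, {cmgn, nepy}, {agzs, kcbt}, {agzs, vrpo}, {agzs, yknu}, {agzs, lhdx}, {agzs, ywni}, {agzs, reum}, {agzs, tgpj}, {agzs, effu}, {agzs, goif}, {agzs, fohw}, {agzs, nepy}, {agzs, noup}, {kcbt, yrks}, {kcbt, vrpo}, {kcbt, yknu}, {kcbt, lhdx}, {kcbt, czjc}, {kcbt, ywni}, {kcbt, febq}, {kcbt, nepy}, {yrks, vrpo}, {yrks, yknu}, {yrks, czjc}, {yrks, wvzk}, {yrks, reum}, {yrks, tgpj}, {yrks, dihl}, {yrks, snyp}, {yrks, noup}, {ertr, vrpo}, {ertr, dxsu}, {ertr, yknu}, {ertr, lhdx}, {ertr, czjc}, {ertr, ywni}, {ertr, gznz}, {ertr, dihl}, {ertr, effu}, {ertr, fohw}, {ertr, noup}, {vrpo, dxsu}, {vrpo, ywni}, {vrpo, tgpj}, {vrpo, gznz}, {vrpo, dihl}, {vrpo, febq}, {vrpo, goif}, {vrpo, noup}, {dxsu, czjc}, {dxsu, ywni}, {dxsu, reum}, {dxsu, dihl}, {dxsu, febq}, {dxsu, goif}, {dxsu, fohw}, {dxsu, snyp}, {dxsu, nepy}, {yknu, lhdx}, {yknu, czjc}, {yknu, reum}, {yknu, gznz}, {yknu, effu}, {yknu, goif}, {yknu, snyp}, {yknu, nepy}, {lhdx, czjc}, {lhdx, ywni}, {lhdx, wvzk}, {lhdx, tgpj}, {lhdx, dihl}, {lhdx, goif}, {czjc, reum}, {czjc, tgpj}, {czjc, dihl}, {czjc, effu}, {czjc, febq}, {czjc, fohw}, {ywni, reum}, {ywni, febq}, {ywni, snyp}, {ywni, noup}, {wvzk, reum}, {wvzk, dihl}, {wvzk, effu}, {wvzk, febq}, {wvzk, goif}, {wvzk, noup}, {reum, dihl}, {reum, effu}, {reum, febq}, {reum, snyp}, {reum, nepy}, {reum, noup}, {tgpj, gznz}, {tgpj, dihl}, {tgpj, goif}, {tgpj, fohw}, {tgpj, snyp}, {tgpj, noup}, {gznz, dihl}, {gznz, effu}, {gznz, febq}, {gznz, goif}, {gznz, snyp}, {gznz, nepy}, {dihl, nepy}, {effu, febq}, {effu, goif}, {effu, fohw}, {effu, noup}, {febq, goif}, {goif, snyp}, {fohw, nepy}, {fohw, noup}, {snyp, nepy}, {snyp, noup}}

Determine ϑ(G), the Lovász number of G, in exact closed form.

sqrt(29)

Vertex jvrl has 14 neighbors: ubah, zxgp, tzuk, agzs, lhdx, ywni, wvzk, reum, tgpj, gznz, dihl, febq, fohw, nepy.
N(wvzk) = {gqot, jlwr, zxgp, tzuk, jvrl, cmgn, yrks, lhdx, reum, dihl, effu, febq, goif, noup}, |N(wvzk)| = 14.
deg(gqot) = 14; N(gqot) = {jlwr, tzuk, kcbt, dxsu, lhdx, czjc, wvzk, tgpj, febq, goif, fohw, snyp, nepy, noup}.
Vertex zxgp has 14 neighbors: ubah, tzuk, jvrl, cmgn, yrks, ertr, dxsu, yknu, lhdx, ywni, wvzk, goif, fohw, snyp.
29-vertex 14-regular graph: strongly regular (29,14,6,7).
Distinct eigenvalues (to 6 d.p.): [14.0, 2.192582, -3.192582].
With N=29: ϑ(G) = 29·(-(-sqrt(29)/2 - 1/2))/(14−(-sqrt(29)/2 - 1/2)) = sqrt(29).
ϑ(G) ≈ 5.3852.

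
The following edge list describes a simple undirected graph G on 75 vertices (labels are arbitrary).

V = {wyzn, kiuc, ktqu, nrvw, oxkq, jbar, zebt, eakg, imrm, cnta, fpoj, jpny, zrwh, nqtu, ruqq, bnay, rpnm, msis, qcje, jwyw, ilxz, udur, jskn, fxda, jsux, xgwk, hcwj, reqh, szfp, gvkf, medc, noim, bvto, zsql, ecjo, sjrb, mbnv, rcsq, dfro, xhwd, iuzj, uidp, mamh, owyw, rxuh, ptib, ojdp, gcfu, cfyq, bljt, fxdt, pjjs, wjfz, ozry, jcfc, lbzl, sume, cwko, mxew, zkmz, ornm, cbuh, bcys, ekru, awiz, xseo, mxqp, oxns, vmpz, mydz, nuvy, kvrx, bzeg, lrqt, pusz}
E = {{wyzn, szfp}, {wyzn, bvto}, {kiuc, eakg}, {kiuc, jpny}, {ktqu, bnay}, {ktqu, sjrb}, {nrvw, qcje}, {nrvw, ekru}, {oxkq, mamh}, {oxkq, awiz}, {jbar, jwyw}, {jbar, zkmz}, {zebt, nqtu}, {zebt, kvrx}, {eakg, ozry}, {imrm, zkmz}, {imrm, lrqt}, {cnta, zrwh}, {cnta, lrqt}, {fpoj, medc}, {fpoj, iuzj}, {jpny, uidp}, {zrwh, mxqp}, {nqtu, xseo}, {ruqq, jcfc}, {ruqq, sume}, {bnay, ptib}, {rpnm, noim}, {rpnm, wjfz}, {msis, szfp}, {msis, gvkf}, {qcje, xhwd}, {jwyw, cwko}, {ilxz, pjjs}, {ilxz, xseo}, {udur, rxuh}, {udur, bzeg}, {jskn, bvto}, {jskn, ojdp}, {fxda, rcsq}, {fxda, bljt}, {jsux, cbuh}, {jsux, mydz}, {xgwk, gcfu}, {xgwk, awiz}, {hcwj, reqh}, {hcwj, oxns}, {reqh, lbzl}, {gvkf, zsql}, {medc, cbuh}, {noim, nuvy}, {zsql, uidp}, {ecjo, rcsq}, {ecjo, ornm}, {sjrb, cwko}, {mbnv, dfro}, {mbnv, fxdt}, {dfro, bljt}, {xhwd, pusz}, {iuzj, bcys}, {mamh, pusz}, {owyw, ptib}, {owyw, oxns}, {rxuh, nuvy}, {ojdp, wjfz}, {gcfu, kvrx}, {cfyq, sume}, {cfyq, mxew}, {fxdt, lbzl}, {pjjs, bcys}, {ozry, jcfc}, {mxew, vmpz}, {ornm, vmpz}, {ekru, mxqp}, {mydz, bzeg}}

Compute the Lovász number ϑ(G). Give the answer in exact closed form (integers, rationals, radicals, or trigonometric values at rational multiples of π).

75*cos(pi/75)/(cos(pi/75) + 1)

deg(xgwk) = 2; N(xgwk) = {gcfu, awiz}.
N(ilxz) = {pjjs, xseo}, |N(ilxz)| = 2.
N(kiuc) = {eakg, jpny}, |N(kiuc)| = 2.
Vertex lrqt has 2 neighbors: imrm, cnta.
Regular of degree 2 on 75 vertices: connected 2-regular on 75 ⇒ C_{75}.
A has 38 distinct eigenvalues ≈ [2.0, 1.993, 1.972, 1.937, 1.889, 1.827, 1.753, 1.666, 1.567, 1.458, 1.338, 1.209, 1.072, 0.927, 0.775, 0.618, 0.457, 0.292, 0.126, -0.042, -0.209, -0.375, -0.538, -0.697, -0.852, -1.0, -1.141, -1.275, -1.399, -1.514, -1.618, -1.711, -1.791, -1.86, -1.915, -1.956, -1.984, -1.998].
Lovász: ϑ = −75(-2*cos(pi/75))/(2+-(-1)*2*cos(pi/75)) = 75*cos(pi/75)/(cos(pi/75) + 1).
Numerically 37.4835.
Check 37 ≤ 75*cos(pi/75)/(cos(pi/75) + 1) ≤ 38: both strict.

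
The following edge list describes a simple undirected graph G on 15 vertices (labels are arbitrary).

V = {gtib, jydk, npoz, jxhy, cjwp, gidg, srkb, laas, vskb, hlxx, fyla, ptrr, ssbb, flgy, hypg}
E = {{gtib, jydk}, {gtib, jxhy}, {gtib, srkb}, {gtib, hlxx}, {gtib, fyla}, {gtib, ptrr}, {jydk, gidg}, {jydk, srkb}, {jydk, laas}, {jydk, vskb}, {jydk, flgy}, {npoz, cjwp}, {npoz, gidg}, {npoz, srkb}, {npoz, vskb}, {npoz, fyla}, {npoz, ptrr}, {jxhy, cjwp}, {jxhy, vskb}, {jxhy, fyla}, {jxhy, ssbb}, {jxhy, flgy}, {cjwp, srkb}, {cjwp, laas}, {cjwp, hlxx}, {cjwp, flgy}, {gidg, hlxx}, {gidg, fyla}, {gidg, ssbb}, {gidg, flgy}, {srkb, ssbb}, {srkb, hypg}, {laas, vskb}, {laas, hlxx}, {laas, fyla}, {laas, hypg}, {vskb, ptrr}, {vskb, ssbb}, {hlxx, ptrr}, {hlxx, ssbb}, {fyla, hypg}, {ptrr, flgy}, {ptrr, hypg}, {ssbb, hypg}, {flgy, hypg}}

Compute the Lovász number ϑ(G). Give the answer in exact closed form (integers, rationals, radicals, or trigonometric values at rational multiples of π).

5

deg(gidg) = 6; N(gidg) = {jydk, npoz, hlxx, fyla, ssbb, flgy}.
Vertex ssbb has 6 neighbors: jxhy, gidg, srkb, vskb, hlxx, hypg.
Vertex fyla has 6 neighbors: gtib, npoz, jxhy, gidg, laas, hypg.
Vertex ptrr has 6 neighbors: gtib, npoz, vskb, hlxx, flgy, hypg.
Regular of degree 6 on 15 vertices: Kneser-type, 2-subsets of [6].
spec(A) ≈ [6.0, 1.0, -3.0] (distinct, 5 d.p.).
−15·(-3) / ((6)−(-3)) = 5 = ϑ(G).
ϑ(G) ≈ 5.000000.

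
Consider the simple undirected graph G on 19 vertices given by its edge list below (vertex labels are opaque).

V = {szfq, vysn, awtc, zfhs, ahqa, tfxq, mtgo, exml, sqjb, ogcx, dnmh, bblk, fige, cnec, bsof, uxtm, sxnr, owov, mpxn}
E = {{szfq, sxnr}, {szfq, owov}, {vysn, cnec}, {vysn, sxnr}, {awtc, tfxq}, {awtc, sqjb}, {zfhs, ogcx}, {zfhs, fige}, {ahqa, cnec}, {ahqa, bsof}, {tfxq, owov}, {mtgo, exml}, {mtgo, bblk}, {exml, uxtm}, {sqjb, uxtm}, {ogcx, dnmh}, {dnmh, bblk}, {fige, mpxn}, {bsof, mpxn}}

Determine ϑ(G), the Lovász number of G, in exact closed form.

deg(sxnr) = 2; N(sxnr) = {szfq, vysn}.
N(uxtm) = {exml, sqjb}, |N(uxtm)| = 2.
deg(dnmh) = 2; N(dnmh) = {ogcx, bblk}.
N(zfhs) = {ogcx, fige}, |N(zfhs)| = 2.
19-vertex 2-regular graph: this is C_{19}, the 19-cycle.
Distinct eigenvalues (to 5 d.p.): [2.0, 1.89163, 1.57828, 1.0939, 0.49097, -0.16516, -0.80339, -1.35456, -1.75895, -1.97272].
With N=19: ϑ(G) = 19·(-(-1)*2*cos(pi/19))/(2−(-2*cos(pi/19))) = 19*cos(pi/19)/(cos(pi/19) + 1).
≈ 9.43477137 (to 8 d.p.).
Sandwich: α(G)=9 ≤ ϑ(G)=19*cos(pi/19)/(cos(pi/19) + 1) ≤ χ(Ḡ)=10 (both strict).

19*cos(pi/19)/(cos(pi/19) + 1)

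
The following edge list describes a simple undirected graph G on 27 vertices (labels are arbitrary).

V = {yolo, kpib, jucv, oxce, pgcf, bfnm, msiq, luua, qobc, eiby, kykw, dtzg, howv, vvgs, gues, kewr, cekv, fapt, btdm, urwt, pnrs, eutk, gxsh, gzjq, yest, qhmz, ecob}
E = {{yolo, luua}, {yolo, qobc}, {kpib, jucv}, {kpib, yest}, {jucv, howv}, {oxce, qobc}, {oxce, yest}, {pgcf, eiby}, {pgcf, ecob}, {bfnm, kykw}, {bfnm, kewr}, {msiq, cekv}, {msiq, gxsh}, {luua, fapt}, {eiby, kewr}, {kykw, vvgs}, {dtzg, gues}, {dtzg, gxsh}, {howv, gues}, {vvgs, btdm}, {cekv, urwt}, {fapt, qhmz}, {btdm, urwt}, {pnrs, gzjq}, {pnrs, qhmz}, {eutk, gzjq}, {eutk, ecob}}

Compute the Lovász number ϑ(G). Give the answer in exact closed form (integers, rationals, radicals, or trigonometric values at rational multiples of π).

N(msiq) = {cekv, gxsh}, |N(msiq)| = 2.
deg(vvgs) = 2; N(vvgs) = {kykw, btdm}.
Vertex luua has 2 neighbors: yolo, fapt.
Vertex kykw has 2 neighbors: bfnm, vvgs.
2-regular, N=27; the odd cycle C_{27}.
spec(A) ≈ [2.0, 1.94609, 1.78727, 1.53209, 1.19432, 0.79216, 0.3473, -0.11629, -0.57361, -1.0, -1.37248, -1.67098, -1.87939, -1.98648] (distinct, 5 d.p.).
−27·(-2*cos(pi/27)) / ((2)−(-2*cos(pi/27))) = 27*cos(pi/27)/(cos(pi/27) + 1) = ϑ(G).
≈ 13.45420 (to 5 d.p.).
α=13, χ(Ḡ)=14; ϑ=27*cos(pi/27)/(cos(pi/27) + 1) lies between (both strict).

27*cos(pi/27)/(cos(pi/27) + 1)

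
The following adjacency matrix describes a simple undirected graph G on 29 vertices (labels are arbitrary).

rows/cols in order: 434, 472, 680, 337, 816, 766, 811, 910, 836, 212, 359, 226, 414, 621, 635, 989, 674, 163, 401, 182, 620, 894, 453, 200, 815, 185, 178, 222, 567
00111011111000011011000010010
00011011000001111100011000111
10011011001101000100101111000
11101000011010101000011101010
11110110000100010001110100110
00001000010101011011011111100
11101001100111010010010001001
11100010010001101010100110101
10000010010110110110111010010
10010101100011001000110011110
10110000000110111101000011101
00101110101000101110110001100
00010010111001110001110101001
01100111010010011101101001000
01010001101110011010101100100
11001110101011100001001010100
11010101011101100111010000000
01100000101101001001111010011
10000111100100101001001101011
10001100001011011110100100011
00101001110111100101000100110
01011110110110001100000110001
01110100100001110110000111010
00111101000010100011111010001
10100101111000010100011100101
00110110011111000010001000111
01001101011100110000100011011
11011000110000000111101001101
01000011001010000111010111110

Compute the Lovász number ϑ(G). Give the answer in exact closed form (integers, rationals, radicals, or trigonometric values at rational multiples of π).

Vertex 182 has 14 neighbors: 434, 816, 766, 359, 414, 621, 989, 674, 163, 401, 620, 200, 222, 567.
deg(453) = 14; N(453) = {472, 680, 337, 766, 836, 621, 635, 989, 163, 401, 200, 815, 185, 222}.
N(894) = {472, 337, 816, 766, 811, 836, 212, 226, 414, 674, 163, 200, 815, 567}, |N(894)| = 14.
deg(163) = 14; N(163) = {472, 680, 836, 359, 226, 621, 674, 182, 620, 894, 453, 815, 222, 567}.
deg(v) = 14 for all v (|V|=29); strongly regular (29,14,6,7).
A has 3 distinct eigenvalues ≈ [14.0, 2.1926, -3.1926].
λ_max=14, λ_min=-sqrt(29)/2 - 1/2; ϑ = −29·λ_min/(λ_max−λ_min) = sqrt(29).
ϑ(G) ≈ 5.38516.

sqrt(29)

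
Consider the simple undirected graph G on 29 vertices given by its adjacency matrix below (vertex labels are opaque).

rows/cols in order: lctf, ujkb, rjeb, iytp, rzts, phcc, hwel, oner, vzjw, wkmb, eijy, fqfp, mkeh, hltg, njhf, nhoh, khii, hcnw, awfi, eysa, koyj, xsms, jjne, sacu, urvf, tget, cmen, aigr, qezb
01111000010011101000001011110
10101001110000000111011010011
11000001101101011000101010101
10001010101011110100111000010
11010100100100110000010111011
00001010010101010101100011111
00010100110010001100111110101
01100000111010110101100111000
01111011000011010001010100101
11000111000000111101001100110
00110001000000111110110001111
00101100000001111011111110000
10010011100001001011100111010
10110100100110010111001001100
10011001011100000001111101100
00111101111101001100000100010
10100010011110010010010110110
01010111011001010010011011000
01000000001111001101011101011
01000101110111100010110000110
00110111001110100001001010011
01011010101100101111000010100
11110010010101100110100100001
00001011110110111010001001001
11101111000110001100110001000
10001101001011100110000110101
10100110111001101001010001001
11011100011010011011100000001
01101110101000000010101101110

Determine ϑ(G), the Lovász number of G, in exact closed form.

deg(mkeh) = 14; N(mkeh) = {lctf, iytp, hwel, oner, vzjw, hltg, khii, awfi, eysa, koyj, sacu, urvf, tget, aigr}.
Vertex rzts has 14 neighbors: lctf, ujkb, iytp, phcc, vzjw, fqfp, njhf, nhoh, xsms, sacu, urvf, tget, aigr, qezb.
Vertex jjne has 14 neighbors: lctf, ujkb, rjeb, iytp, hwel, wkmb, fqfp, hltg, njhf, hcnw, awfi, koyj, sacu, qezb.
N(nhoh) = {rjeb, iytp, rzts, phcc, oner, vzjw, wkmb, eijy, fqfp, hltg, khii, hcnw, sacu, aigr}, |N(nhoh)| = 14.
deg(v) = 14 for all v (|V|=29); Paley(29): SR with (k,λ,μ)=(14,6,7).
spec(A) ≈ [14.0, 2.192582, -3.192582] (distinct, 6 d.p.).
Lovász: ϑ = −29(-sqrt(29)/2 - 1/2)/(14+-(-sqrt(29)/2 - 1/2)) = sqrt(29).
= 5.385164807… (decimal).

sqrt(29)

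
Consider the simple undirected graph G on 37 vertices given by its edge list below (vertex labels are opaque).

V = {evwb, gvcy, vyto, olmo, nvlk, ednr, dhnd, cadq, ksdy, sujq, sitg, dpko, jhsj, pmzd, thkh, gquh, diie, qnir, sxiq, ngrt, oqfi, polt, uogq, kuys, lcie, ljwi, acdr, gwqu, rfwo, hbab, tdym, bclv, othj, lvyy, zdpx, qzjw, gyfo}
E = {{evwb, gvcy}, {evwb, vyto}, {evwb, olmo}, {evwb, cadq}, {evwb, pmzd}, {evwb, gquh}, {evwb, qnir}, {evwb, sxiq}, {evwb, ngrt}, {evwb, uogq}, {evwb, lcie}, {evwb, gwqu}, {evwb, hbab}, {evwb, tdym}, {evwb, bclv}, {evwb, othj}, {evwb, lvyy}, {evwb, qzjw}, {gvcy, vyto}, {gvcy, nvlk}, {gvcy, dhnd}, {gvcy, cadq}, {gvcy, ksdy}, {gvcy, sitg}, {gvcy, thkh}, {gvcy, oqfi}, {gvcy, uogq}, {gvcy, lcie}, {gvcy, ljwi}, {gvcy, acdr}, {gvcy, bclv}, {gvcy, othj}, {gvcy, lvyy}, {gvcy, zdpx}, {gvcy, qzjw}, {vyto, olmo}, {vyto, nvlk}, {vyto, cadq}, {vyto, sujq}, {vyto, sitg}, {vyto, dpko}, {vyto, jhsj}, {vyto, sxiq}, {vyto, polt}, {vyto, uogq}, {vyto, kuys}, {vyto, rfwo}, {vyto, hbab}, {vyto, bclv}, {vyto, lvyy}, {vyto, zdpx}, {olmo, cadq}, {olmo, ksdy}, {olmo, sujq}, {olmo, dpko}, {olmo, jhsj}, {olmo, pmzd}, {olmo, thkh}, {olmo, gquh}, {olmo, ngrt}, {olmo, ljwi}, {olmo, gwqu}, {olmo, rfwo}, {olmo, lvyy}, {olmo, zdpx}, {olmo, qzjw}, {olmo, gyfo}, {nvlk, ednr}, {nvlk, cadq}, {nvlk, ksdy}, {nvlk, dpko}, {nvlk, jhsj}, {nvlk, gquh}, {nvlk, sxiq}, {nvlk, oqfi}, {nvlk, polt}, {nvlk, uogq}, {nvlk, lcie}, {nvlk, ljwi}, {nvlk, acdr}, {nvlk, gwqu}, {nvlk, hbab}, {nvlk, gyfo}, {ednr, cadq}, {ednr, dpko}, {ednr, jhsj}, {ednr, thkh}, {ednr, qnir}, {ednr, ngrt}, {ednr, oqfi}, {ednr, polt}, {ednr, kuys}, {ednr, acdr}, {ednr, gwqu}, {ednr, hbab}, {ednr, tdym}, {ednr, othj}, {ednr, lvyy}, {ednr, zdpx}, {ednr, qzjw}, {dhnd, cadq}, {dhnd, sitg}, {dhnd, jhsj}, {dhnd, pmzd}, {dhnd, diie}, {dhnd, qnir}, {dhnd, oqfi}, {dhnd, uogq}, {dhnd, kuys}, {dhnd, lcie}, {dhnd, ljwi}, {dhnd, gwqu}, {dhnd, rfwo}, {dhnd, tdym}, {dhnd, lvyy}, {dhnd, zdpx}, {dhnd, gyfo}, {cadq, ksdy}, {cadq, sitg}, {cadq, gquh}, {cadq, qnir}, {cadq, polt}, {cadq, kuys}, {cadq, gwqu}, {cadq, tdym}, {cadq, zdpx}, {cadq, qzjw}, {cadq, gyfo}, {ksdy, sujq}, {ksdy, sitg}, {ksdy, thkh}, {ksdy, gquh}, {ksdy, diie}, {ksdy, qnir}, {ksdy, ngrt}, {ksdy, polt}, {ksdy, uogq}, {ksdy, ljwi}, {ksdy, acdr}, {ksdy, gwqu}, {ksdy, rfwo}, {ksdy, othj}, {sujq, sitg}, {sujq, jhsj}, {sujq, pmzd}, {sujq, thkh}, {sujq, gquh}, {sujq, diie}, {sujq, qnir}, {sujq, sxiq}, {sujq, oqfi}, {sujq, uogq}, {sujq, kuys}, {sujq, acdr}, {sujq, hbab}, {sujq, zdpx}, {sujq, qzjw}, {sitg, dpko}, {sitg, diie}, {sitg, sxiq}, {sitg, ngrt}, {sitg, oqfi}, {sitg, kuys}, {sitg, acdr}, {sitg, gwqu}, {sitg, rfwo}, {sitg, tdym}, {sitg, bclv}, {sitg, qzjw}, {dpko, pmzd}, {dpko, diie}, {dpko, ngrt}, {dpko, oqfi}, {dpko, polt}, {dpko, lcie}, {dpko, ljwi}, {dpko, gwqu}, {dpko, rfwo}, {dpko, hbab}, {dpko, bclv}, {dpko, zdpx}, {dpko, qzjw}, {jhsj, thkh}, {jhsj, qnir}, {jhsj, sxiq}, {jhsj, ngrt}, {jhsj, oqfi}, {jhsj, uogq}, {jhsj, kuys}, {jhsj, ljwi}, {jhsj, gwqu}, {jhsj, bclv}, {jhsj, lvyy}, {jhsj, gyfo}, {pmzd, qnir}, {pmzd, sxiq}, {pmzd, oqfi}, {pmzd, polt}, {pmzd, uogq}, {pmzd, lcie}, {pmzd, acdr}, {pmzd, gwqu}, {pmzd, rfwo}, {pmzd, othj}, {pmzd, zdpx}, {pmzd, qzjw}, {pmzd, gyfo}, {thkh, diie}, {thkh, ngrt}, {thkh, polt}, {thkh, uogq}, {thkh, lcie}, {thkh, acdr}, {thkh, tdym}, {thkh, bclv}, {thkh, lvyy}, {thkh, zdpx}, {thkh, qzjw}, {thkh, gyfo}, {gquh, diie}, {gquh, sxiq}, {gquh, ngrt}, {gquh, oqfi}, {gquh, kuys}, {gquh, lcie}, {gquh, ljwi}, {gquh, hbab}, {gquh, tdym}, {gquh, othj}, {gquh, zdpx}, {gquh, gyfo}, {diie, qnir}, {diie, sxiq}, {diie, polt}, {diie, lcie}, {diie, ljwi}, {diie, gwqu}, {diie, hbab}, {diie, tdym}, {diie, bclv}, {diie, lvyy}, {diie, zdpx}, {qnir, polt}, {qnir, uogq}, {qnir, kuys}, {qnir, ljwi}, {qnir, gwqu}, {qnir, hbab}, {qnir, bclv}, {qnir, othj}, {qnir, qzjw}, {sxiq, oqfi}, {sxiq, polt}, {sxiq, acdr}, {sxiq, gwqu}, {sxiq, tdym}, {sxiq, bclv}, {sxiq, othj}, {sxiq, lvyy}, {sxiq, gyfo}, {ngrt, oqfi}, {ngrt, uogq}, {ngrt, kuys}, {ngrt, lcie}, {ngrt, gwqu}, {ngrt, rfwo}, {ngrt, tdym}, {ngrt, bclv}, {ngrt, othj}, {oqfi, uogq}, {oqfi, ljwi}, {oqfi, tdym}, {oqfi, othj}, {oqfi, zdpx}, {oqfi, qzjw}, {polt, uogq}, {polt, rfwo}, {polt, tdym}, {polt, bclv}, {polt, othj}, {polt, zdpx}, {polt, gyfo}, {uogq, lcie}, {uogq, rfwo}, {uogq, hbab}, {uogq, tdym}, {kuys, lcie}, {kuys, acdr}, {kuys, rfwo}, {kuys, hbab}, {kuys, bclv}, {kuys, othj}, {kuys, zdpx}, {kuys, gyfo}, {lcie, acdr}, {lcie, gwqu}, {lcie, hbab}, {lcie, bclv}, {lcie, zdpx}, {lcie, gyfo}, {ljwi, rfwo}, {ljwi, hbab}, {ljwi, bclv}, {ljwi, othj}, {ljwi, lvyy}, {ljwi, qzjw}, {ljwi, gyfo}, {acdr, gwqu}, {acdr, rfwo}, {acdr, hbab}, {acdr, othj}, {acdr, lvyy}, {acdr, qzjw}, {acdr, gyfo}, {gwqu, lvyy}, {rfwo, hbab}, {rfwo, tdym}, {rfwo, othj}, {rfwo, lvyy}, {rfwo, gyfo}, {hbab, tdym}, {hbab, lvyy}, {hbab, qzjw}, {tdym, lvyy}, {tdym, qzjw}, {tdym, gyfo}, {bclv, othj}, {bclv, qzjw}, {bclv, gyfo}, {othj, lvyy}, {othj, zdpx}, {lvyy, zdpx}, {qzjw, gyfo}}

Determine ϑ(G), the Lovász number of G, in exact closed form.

Vertex acdr has 18 neighbors: gvcy, nvlk, ednr, ksdy, sujq, sitg, pmzd, thkh, sxiq, kuys, lcie, gwqu, rfwo, hbab, othj, lvyy, qzjw, gyfo.
N(uogq) = {evwb, gvcy, vyto, nvlk, dhnd, ksdy, sujq, jhsj, pmzd, thkh, qnir, ngrt, oqfi, polt, lcie, rfwo, hbab, tdym}, |N(uogq)| = 18.
Vertex qnir has 18 neighbors: evwb, ednr, dhnd, cadq, ksdy, sujq, jhsj, pmzd, diie, polt, uogq, kuys, ljwi, gwqu, hbab, bclv, othj, qzjw.
N(sitg) = {gvcy, vyto, dhnd, cadq, ksdy, sujq, dpko, diie, sxiq, ngrt, oqfi, kuys, acdr, gwqu, rfwo, tdym, bclv, qzjw}, |N(sitg)| = 18.
18-regular, N=37; SR(37,18,8,9) — a Paley graph.
spec(A) ≈ [18.0, 2.54138, -3.54138] (distinct, 5 d.p.).
Lovász: ϑ = −37(-sqrt(37)/2 - 1/2)/(18+-(-sqrt(37)/2 - 1/2)) = sqrt(37).
≈ 6.0827625 (to 7 d.p.).

sqrt(37)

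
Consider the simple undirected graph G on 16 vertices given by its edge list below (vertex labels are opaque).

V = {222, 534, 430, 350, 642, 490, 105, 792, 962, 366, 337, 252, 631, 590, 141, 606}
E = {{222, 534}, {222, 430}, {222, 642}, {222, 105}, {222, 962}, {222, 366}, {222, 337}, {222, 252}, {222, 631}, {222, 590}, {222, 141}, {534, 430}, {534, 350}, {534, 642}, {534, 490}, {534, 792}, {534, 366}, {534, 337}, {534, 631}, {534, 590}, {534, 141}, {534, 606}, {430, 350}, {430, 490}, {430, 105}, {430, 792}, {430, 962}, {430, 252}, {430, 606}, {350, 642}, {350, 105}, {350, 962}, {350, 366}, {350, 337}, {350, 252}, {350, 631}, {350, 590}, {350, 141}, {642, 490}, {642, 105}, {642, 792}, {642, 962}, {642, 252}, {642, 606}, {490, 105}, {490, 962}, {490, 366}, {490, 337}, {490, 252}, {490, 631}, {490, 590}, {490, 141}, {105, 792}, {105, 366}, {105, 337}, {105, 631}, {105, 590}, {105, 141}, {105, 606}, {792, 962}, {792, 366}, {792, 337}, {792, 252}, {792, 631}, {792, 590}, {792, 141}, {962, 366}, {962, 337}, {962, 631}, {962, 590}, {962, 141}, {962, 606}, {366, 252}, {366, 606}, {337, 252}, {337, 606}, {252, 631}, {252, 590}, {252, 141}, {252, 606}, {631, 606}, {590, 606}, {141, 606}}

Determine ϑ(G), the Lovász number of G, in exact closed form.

N(792) = {534, 430, 642, 105, 962, 366, 337, 252, 631, 590, 141}, |N(792)| = 11.
deg(642) = 9; N(642) = {222, 534, 350, 490, 105, 792, 962, 252, 606}.
Vertex 252 has 12 neighbors: 222, 430, 350, 642, 490, 792, 366, 337, 631, 590, 141, 606.
N(105) = {222, 430, 350, 642, 490, 792, 366, 337, 631, 590, 141, 606}, |N(105)| = 12.
3 parts of sizes [7, 5, 4]; α(G) = 7 = ϑ (perfect).
= 7.00000000… (decimal).
Sandwich: α(G)=7 ≤ ϑ(G)=7 ≤ χ(Ḡ)=7 (collapsed).

7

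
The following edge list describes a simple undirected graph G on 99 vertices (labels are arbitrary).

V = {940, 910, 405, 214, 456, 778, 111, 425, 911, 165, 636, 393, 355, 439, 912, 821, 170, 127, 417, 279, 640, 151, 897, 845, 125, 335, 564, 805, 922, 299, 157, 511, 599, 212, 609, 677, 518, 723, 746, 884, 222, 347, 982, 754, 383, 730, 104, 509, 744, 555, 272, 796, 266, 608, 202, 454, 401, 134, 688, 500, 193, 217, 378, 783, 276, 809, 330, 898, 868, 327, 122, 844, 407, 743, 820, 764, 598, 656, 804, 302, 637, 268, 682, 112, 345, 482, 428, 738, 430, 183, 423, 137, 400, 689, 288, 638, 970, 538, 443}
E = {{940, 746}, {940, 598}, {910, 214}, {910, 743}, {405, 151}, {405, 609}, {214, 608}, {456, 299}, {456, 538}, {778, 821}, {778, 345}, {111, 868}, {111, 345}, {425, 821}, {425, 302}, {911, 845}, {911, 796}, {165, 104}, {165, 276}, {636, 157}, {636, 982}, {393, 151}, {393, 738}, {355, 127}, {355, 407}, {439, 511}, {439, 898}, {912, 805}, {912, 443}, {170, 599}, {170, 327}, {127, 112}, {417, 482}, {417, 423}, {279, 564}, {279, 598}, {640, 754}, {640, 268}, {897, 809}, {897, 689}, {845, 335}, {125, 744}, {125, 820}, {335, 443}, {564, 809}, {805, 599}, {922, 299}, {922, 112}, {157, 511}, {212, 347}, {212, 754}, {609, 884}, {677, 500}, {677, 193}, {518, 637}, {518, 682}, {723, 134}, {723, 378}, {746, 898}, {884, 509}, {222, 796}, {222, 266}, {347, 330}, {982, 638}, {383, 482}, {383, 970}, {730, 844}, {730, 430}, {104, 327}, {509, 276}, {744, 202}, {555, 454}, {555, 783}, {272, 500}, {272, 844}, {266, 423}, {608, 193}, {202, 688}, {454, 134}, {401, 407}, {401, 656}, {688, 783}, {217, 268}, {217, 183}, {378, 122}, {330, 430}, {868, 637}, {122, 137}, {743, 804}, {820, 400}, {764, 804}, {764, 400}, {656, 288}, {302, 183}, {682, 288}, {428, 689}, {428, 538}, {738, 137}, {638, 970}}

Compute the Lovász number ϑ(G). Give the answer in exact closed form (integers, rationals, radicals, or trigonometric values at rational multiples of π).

Vertex 127 has 2 neighbors: 355, 112.
Vertex 796 has 2 neighbors: 911, 222.
N(898) = {439, 746}, |N(898)| = 2.
deg(778) = 2; N(778) = {821, 345}.
99-vertex 2-regular graph: the odd cycle C_{99}.
Distinct eigenvalues (to 4 d.p.): [2.0, 1.996, 1.9839, 1.9639, 1.9359, 1.9001, 1.8567, 1.8059, 1.7477, 1.6825, 1.6105, 1.5321, 1.4475, 1.357, 1.2611, 1.1601, 1.0545, 0.9445, 0.8308, 0.7138, 0.5938, 0.4715, 0.3473, 0.2217, 0.0952, -0.0317, -0.1585, -0.2846, -0.4096, -0.5329, -0.6541, -0.7727, -0.8881, -1.0, -1.1078, -1.2112, -1.3097, -1.4029, -1.4905, -1.5721, -1.6474, -1.716, -1.7777, -1.8322, -1.8794, -1.919, -1.9509, -1.9749, -1.9909, -1.999].
ϑ = −N·λ_min/(λ_max−λ_min) = −99·(-2*cos(pi/99))/(2−(-2*cos(pi/99))) = 99*cos(pi/99)/(cos(pi/99) + 1).
Numerically 49.4875363.
49 ≤ 99*cos(pi/99)/(cos(pi/99) + 1) ≤ 50: both strict.

99*cos(pi/99)/(cos(pi/99) + 1)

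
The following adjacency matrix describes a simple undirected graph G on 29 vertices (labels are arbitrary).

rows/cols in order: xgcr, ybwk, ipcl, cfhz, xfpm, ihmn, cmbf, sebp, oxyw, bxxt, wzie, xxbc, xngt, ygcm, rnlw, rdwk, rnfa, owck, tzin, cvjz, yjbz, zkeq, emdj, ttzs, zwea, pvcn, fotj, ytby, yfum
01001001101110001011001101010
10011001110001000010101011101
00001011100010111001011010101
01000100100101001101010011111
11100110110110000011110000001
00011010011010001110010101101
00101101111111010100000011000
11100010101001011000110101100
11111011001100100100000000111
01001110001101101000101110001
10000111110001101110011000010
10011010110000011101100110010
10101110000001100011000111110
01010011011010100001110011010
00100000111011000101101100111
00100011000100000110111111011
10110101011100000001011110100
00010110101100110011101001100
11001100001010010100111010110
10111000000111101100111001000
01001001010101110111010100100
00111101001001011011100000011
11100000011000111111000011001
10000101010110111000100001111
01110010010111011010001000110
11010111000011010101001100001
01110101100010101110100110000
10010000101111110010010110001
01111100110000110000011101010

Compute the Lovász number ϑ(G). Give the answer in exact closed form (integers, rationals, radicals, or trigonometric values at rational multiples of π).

N(yfum) = {ybwk, ipcl, cfhz, xfpm, ihmn, oxyw, bxxt, rnlw, rdwk, zkeq, emdj, ttzs, pvcn, ytby}, |N(yfum)| = 14.
N(zwea) = {ybwk, ipcl, cfhz, cmbf, bxxt, xxbc, xngt, ygcm, rdwk, rnfa, tzin, emdj, fotj, ytby}, |N(zwea)| = 14.
Vertex fotj has 14 neighbors: ybwk, ipcl, cfhz, ihmn, sebp, oxyw, xngt, rnlw, rnfa, owck, tzin, yjbz, ttzs, zwea.
Vertex ygcm has 14 neighbors: ybwk, cfhz, cmbf, sebp, bxxt, wzie, xngt, rnlw, cvjz, yjbz, zkeq, zwea, pvcn, ytby.
29-vertex 14-regular graph: Paley(29): SR with (k,λ,μ)=(14,6,7).
The 3 distinct eigenvalues: [14.0, 2.19258, -3.19258].
−29·(-sqrt(29)/2 - 1/2) / ((14)−(-sqrt(29)/2 - 1/2)) = sqrt(29) = ϑ(G).
Numerically 5.3852.

sqrt(29)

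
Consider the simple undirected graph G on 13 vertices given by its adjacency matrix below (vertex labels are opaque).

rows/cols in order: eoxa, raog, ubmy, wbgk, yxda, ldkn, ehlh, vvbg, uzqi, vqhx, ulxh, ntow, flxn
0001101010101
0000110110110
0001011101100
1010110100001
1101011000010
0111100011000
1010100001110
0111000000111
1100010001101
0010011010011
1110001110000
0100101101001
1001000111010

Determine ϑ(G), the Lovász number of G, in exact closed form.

sqrt(13)

Vertex yxda has 6 neighbors: eoxa, raog, wbgk, ldkn, ehlh, ntow.
N(uzqi) = {eoxa, raog, ldkn, vqhx, ulxh, flxn}, |N(uzqi)| = 6.
N(vvbg) = {raog, ubmy, wbgk, ulxh, ntow, flxn}, |N(vvbg)| = 6.
Vertex flxn has 6 neighbors: eoxa, wbgk, vvbg, uzqi, vqhx, ntow.
G on 13 vertices is 6-regular; strongly regular (13,6,2,3).
A has 3 distinct eigenvalues ≈ [6.0, 1.30278, -2.30278].
−13·(-sqrt(13)/2 - 1/2) / ((6)−(-sqrt(13)/2 - 1/2)) = sqrt(13) = ϑ(G).
ϑ(G) ≈ 3.60555.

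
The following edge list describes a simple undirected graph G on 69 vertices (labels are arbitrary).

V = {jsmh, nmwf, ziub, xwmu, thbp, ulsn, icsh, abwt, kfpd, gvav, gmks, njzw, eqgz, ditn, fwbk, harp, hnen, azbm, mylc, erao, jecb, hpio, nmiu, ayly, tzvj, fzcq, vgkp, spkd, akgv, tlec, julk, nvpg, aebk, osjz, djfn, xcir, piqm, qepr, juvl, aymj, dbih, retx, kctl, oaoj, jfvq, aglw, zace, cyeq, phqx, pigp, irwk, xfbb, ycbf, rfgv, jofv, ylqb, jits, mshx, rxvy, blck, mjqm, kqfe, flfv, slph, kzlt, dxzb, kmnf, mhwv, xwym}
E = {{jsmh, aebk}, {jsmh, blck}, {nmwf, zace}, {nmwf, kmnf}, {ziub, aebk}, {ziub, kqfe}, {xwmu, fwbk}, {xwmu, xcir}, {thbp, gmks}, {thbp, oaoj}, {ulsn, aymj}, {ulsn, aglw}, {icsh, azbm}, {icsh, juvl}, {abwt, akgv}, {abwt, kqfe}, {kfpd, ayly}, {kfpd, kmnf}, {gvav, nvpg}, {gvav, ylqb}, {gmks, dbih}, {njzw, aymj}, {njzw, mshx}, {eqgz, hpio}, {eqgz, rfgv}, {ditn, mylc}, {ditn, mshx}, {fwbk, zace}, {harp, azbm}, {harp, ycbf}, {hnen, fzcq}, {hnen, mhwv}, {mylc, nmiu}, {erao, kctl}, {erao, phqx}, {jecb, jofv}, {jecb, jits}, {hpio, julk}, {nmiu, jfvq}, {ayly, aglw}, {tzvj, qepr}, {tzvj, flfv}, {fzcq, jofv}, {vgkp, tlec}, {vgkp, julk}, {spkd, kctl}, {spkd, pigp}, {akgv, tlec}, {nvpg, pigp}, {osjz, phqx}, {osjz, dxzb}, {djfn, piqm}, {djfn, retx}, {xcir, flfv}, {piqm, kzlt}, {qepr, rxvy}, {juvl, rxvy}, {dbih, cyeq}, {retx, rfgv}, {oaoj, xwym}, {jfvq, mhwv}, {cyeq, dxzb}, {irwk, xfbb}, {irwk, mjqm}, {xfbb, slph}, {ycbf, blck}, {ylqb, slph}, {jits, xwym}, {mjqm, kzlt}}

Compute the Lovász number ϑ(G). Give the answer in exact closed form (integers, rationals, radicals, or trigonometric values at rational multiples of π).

deg(cyeq) = 2; N(cyeq) = {dbih, dxzb}.
Vertex gmks has 2 neighbors: thbp, dbih.
N(spkd) = {kctl, pigp}, |N(spkd)| = 2.
Vertex abwt has 2 neighbors: akgv, kqfe.
69-vertex 2-regular graph: a single 69-cycle (edge-transitive).
Distinct eigenvalues (to 4 d.p.): [2.0, 1.9917, 1.9669, 1.9258, 1.8688, 1.7963, 1.7088, 1.6073, 1.4924, 1.3651, 1.2265, 1.0778, 0.9201, 0.7548, 0.5833, 0.4069, 0.2272, 0.0455, -0.1365, -0.3174, -0.4956, -0.6698, -0.8384, -1.0, -1.1534, -1.2972, -1.4302, -1.5514, -1.6598, -1.7544, -1.8344, -1.8993, -1.9484, -1.9814, -1.9979].
With N=69: ϑ(G) = 69·(-(-1)*2*cos(pi/69))/(2−(-2*cos(pi/69))) = 69*cos(pi/69)/(cos(pi/69) + 1).
Numerically 34.482114.
Lovász sandwich 34 ≤ 69*cos(pi/69)/(cos(pi/69) + 1) ≤ 35: both strict.

69*cos(pi/69)/(cos(pi/69) + 1)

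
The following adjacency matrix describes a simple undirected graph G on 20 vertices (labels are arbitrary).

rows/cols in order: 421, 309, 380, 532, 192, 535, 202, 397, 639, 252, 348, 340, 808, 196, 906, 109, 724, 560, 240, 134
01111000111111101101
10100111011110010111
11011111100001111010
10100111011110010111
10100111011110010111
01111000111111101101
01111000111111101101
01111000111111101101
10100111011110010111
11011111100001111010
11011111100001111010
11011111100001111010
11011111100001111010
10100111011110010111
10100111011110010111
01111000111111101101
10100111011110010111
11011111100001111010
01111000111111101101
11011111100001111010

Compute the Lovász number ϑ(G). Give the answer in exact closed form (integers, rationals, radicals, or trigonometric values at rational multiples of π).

Vertex 134 has 13 neighbors: 421, 309, 532, 192, 535, 202, 397, 639, 196, 906, 109, 724, 240.
deg(202) = 14; N(202) = {309, 380, 532, 192, 639, 252, 348, 340, 808, 196, 906, 724, 560, 134}.
deg(639) = 13; N(639) = {421, 380, 535, 202, 397, 252, 348, 340, 808, 109, 560, 240, 134}.
Vertex 532 has 13 neighbors: 421, 380, 535, 202, 397, 252, 348, 340, 808, 109, 560, 240, 134.
K_{7,7,6} (perfect); ϑ(G) = α(G) = max{7,7,6} = 7.
ϑ(G) ≈ 7.000000.
α=7, χ(Ḡ)=7; ϑ=7 lies between (collapsed).

7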